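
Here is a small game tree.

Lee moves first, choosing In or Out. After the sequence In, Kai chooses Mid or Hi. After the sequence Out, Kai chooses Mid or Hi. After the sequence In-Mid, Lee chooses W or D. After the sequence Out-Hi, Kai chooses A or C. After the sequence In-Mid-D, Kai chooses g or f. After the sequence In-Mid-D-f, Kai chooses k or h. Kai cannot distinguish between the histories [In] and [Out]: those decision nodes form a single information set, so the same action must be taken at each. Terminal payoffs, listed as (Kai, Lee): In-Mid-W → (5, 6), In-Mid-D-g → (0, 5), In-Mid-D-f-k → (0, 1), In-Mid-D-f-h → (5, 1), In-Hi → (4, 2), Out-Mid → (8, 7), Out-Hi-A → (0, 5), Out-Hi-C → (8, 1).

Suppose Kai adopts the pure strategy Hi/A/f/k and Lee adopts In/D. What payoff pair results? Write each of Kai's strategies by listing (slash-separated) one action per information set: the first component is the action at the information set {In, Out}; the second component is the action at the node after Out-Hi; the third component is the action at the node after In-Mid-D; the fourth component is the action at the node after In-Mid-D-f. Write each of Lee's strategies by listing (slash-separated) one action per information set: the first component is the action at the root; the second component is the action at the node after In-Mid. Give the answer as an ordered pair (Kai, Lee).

(4, 2)

Trace the play path from the root:
  Lee plays In
  Kai plays Hi at [In]
→ terminal payoff (4, 2).
(Kai's choice at the node after Out-Hi is never reached on this path, so it doesn't affect the outcome.)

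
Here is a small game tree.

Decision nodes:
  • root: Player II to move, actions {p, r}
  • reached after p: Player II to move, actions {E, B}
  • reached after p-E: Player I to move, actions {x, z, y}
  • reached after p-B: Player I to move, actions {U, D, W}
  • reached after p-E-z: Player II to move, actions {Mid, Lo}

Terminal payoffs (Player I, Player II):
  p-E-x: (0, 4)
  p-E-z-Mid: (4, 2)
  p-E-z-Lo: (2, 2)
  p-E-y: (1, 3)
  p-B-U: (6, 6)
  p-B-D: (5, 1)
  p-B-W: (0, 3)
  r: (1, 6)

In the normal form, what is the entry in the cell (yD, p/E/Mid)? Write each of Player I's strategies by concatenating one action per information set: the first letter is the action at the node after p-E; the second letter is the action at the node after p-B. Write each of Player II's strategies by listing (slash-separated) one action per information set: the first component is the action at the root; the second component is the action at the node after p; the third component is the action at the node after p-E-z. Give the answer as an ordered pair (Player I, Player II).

Trace the play path from the root:
  Player II plays p
  Player II plays E at [p]
  Player I plays y at [p-E]
→ terminal payoff (1, 3).
(Player I's choice at the node after p-B is never reached on this path, so it doesn't affect the outcome.)

(1, 3)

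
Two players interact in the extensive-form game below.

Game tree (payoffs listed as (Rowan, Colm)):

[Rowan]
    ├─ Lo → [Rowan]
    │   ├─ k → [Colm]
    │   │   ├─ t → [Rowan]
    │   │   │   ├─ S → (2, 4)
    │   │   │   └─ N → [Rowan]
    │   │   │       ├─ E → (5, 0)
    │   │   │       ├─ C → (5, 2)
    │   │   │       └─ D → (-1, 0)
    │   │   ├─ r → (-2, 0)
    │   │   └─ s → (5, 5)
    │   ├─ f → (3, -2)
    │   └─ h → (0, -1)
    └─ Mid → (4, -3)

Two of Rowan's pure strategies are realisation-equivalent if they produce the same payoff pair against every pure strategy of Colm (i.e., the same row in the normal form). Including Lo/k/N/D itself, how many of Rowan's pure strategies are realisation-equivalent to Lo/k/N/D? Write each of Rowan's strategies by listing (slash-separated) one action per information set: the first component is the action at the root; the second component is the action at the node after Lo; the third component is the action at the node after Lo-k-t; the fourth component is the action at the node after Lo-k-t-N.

Row for Lo/k/N/D (columns t, r, s): (-1,0) (-2,0) (5,5).
Every one of Rowan's information sets is on the play path for some reply by Colm when Rowan follows Lo/k/N/D.
Changing the action at any of them therefore changes at least one column, so only Lo/k/N/D itself gives this row.

1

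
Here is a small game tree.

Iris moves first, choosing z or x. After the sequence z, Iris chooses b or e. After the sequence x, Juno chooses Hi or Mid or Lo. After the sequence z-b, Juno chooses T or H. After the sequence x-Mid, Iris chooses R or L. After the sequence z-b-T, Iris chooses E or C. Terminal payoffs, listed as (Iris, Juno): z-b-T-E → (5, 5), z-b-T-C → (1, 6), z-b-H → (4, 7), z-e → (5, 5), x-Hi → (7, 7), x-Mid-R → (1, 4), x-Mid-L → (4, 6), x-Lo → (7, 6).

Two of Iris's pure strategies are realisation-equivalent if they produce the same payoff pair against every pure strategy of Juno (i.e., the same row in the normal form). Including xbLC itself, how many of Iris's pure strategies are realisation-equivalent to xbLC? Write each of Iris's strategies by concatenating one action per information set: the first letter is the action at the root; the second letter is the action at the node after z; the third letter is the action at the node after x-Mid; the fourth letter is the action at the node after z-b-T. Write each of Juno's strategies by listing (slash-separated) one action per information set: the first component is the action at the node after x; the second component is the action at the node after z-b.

4

Row for xbLC (columns Hi/T, Hi/H, Mid/T, Mid/H, Lo/T, Lo/H): (7,7) (7,7) (4,6) (4,6) (7,6) (7,6).
Under xbLC, Iris's choice at the node after z and at the node after z-b-T can never be reached regardless of what Juno does, so varying those choices leaves every outcome unchanged.
Holding the reachable choices fixed and varying the unreachable ones freely already gives 2 × 2 = 4 equivalent strategies.
No other strategy reproduces this row, so those 4 are the full class: xbLE, xbLC, xeLE, xeLC.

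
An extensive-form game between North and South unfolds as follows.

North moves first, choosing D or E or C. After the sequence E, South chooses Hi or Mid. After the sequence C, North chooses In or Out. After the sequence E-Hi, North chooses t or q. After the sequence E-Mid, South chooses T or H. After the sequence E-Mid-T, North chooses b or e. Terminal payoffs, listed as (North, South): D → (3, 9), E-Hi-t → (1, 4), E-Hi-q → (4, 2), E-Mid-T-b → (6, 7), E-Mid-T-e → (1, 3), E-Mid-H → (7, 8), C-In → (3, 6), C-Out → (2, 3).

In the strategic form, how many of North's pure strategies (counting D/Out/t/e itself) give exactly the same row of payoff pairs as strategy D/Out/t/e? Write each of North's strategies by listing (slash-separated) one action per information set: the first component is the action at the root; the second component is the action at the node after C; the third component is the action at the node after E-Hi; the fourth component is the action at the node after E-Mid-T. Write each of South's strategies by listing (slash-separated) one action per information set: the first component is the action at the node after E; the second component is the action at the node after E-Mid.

Row for D/Out/t/e (columns Hi/T, Hi/H, Mid/T, Mid/H): (3,9) (3,9) (3,9) (3,9).
Under D/Out/t/e, North's choice at the node after C and at the node after E-Hi and at the node after E-Mid-T can never be reached regardless of what South does, so varying those choices leaves every outcome unchanged.
Holding the reachable choices fixed and varying the unreachable ones freely already gives 2 × 2 × 2 = 8 equivalent strategies.
No other strategy reproduces this row, so those 8 are the full class: D/In/t/b, D/In/t/e, D/In/q/b, D/In/q/e, D/Out/t/b, D/Out/t/e, D/Out/q/b, D/Out/q/e.

8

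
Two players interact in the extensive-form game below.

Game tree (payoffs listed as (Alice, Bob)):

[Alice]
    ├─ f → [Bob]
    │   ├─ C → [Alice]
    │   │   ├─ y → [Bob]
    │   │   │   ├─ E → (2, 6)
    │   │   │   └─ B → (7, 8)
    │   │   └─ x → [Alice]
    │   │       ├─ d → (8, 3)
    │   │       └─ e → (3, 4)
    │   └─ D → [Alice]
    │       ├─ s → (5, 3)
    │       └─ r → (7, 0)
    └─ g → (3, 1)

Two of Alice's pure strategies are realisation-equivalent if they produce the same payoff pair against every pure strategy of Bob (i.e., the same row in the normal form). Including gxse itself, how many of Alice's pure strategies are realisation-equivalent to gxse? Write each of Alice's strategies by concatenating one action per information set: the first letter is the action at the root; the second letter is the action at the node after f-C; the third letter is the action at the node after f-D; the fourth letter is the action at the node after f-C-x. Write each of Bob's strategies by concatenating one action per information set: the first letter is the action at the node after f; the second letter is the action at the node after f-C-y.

8

Row for gxse (columns CE, CB, DE, DB): (3,1) (3,1) (3,1) (3,1).
Under gxse, Alice's choice at the node after f-C and at the node after f-D and at the node after f-C-x can never be reached regardless of what Bob does, so varying those choices leaves every outcome unchanged.
Holding the reachable choices fixed and varying the unreachable ones freely already gives 2 × 2 × 2 = 8 equivalent strategies.
No other strategy reproduces this row, so those 8 are the full class: gysd, gyse, gyrd, gyre, gxsd, gxse, gxrd, gxre.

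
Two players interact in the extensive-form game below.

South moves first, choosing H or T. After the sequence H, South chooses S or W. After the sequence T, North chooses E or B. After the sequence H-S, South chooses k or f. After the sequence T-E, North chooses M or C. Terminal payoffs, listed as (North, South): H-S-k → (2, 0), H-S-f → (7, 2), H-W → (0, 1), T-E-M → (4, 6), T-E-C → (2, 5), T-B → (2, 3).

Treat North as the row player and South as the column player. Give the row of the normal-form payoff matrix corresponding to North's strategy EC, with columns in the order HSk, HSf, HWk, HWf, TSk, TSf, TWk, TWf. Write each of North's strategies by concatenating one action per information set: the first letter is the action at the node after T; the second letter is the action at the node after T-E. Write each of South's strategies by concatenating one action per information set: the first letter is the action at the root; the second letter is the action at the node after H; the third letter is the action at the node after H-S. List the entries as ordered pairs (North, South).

vs HSk: South plays H → South plays S at [H] → South plays k at [H-S] → (2, 0)
vs HSf: South plays H → South plays S at [H] → South plays f at [H-S] → (7, 2)
vs HWk: South plays H → South plays W at [H] → (0, 1)
vs HWf: South plays H → South plays W at [H] → (0, 1)
vs TSk: South plays T → North plays E at [T] → North plays C at [T-E] → (2, 5)
vs TSf: South plays T → North plays E at [T] → North plays C at [T-E] → (2, 5)
vs TWk: South plays T → North plays E at [T] → North plays C at [T-E] → (2, 5)
vs TWf: South plays T → North plays E at [T] → North plays C at [T-E] → (2, 5)

(2,0) (7,2) (0,1) (0,1) (2,5) (2,5) (2,5) (2,5)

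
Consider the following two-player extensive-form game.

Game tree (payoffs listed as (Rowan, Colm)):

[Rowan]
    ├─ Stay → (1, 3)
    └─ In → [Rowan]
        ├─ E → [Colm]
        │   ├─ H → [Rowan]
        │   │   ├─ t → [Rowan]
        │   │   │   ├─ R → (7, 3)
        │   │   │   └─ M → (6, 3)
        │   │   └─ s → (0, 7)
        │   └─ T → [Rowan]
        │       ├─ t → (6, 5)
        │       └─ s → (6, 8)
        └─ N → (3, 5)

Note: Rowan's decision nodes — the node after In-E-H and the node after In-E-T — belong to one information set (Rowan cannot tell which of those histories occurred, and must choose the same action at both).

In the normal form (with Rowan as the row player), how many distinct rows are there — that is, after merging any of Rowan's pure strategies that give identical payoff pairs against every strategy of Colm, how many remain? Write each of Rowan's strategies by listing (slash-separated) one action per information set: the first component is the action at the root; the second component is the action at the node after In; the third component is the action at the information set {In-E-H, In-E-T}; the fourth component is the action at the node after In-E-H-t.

Rowan has 16 pure strategies: Stay/E/t/R, Stay/E/t/M, Stay/E/s/R, Stay/E/s/M, Stay/N/t/R, Stay/N/t/M, Stay/N/s/R, Stay/N/s/M, In/E/t/R, In/E/t/M, In/E/s/R, In/E/s/M, In/N/t/R, In/N/t/M, In/N/s/R, In/N/s/M. Columns: H, T.
{Stay/E/t/R, Stay/E/t/M, Stay/E/s/R, Stay/E/s/M, Stay/N/t/R, Stay/N/t/M, Stay/N/s/R, Stay/N/s/M} → row (1,3) (1,3)
{In/E/t/R} → row (7,3) (6,5)
{In/E/t/M} → row (6,3) (6,5)
{In/E/s/R, In/E/s/M} → row (0,7) (6,8)
{In/N/t/R, In/N/t/M, In/N/s/R, In/N/s/M} → row (3,5) (3,5)
That's 5 distinct rows out of 16 strategies.

5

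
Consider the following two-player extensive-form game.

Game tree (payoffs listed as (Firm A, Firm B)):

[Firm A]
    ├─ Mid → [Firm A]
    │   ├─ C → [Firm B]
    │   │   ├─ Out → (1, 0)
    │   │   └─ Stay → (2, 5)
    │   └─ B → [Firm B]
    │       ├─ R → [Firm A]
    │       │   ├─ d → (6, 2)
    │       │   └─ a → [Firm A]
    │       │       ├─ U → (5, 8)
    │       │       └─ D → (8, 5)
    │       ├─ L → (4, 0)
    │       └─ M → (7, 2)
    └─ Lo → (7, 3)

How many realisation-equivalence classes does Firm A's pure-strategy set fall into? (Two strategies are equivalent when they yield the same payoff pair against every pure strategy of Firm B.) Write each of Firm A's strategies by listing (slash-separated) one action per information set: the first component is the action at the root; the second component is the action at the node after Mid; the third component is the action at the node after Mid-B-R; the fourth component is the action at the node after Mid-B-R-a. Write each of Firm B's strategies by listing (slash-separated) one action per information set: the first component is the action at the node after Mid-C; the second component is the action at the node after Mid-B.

5

Firm A has 16 pure strategies: Mid/C/d/U, Mid/C/d/D, Mid/C/a/U, Mid/C/a/D, Mid/B/d/U, Mid/B/d/D, Mid/B/a/U, Mid/B/a/D, Lo/C/d/U, Lo/C/d/D, Lo/C/a/U, Lo/C/a/D, Lo/B/d/U, Lo/B/d/D, Lo/B/a/U, Lo/B/a/D. Columns: Out/R, Out/L, Out/M, Stay/R, Stay/L, Stay/M.
{Mid/C/d/U, Mid/C/d/D, Mid/C/a/U, Mid/C/a/D} → row (1,0) (1,0) (1,0) (2,5) (2,5) (2,5)
{Mid/B/d/U, Mid/B/d/D} → row (6,2) (4,0) (7,2) (6,2) (4,0) (7,2)
{Mid/B/a/U} → row (5,8) (4,0) (7,2) (5,8) (4,0) (7,2)
{Mid/B/a/D} → row (8,5) (4,0) (7,2) (8,5) (4,0) (7,2)
{Lo/C/d/U, Lo/C/d/D, Lo/C/a/U, Lo/C/a/D, Lo/B/d/U, Lo/B/d/D, Lo/B/a/U, Lo/B/a/D} → row (7,3) (7,3) (7,3) (7,3) (7,3) (7,3)
That's 5 distinct rows out of 16 strategies.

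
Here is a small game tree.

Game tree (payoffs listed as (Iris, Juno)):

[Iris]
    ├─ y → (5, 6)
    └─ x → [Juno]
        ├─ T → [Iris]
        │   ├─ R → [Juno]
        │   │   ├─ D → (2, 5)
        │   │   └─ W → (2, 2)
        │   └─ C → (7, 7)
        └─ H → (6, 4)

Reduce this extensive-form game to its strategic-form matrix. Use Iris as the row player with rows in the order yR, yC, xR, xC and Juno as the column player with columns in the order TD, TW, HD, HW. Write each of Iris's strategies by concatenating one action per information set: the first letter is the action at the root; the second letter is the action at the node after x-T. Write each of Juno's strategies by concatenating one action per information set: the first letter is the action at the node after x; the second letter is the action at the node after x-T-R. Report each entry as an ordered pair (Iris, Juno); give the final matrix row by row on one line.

yR: (5,6) (5,6) (5,6) (5,6) | yC: (5,6) (5,6) (5,6) (5,6) | xR: (2,5) (2,2) (6,4) (6,4) | xC: (7,7) (7,7) (6,4) (6,4)

Row yR: TD→(5,6), TW→(5,6), HD→(5,6), HW→(5,6)
Row yC: TD→(5,6), TW→(5,6), HD→(5,6), HW→(5,6)
Row xR: TD→(2,5), TW→(2,2), HD→(6,4), HW→(6,4)
Row xC: TD→(7,7), TW→(7,7), HD→(6,4), HW→(6,4)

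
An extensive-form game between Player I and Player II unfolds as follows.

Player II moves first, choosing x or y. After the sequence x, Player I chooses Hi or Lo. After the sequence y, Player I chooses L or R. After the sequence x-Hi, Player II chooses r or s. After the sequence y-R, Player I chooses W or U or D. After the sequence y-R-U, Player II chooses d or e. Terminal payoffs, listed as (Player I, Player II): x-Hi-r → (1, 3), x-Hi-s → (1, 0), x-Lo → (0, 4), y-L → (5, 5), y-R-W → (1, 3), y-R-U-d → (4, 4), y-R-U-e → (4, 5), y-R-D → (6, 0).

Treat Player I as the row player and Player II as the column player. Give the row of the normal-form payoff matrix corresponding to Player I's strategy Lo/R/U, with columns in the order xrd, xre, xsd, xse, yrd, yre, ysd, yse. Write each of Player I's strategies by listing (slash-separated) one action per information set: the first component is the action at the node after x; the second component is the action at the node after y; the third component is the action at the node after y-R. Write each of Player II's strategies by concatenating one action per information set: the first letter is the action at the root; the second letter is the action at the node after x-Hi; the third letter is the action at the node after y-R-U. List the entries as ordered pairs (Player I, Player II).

vs xrd: Player II plays x → Player I plays Lo at [x] → (0, 4)
vs xre: Player II plays x → Player I plays Lo at [x] → (0, 4)
vs xsd: Player II plays x → Player I plays Lo at [x] → (0, 4)
vs xse: Player II plays x → Player I plays Lo at [x] → (0, 4)
vs yrd: Player II plays y → Player I plays R at [y] → Player I plays U at [y-R] → Player II plays d at [y-R-U] → (4, 4)
vs yre: Player II plays y → Player I plays R at [y] → Player I plays U at [y-R] → Player II plays e at [y-R-U] → (4, 5)
vs ysd: Player II plays y → Player I plays R at [y] → Player I plays U at [y-R] → Player II plays d at [y-R-U] → (4, 4)
vs yse: Player II plays y → Player I plays R at [y] → Player I plays U at [y-R] → Player II plays e at [y-R-U] → (4, 5)

(0,4) (0,4) (0,4) (0,4) (4,4) (4,5) (4,4) (4,5)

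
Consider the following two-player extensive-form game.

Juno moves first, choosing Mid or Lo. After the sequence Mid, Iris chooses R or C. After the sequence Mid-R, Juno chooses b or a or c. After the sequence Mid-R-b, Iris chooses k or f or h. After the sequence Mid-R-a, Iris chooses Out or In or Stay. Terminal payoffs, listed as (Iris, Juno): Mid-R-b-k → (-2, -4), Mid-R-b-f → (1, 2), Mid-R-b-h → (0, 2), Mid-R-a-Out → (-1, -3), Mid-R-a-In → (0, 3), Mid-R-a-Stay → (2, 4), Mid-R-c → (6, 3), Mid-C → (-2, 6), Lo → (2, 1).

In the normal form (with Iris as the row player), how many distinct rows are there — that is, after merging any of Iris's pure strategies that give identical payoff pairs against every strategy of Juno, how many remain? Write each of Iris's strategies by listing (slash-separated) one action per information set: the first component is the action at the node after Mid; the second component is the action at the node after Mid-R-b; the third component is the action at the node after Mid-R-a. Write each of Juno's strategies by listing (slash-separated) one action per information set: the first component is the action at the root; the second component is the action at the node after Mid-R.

10

Iris has 18 pure strategies: R/k/Out, R/k/In, R/k/Stay, R/f/Out, R/f/In, R/f/Stay, R/h/Out, R/h/In, R/h/Stay, C/k/Out, C/k/In, C/k/Stay, C/f/Out, C/f/In, C/f/Stay, C/h/Out, C/h/In, C/h/Stay. Columns: Mid/b, Mid/a, Mid/c, Lo/b, Lo/a, Lo/c.
{R/k/Out} → row (-2,-4) (-1,-3) (6,3) (2,1) (2,1) (2,1)
{R/k/In} → row (-2,-4) (0,3) (6,3) (2,1) (2,1) (2,1)
{R/k/Stay} → row (-2,-4) (2,4) (6,3) (2,1) (2,1) (2,1)
{R/f/Out} → row (1,2) (-1,-3) (6,3) (2,1) (2,1) (2,1)
{R/f/In} → row (1,2) (0,3) (6,3) (2,1) (2,1) (2,1)
{R/f/Stay} → row (1,2) (2,4) (6,3) (2,1) (2,1) (2,1)
{R/h/Out} → row (0,2) (-1,-3) (6,3) (2,1) (2,1) (2,1)
{R/h/In} → row (0,2) (0,3) (6,3) (2,1) (2,1) (2,1)
{R/h/Stay} → row (0,2) (2,4) (6,3) (2,1) (2,1) (2,1)
{C/k/Out, C/k/In, C/k/Stay, C/f/Out, C/f/In, C/f/Stay, C/h/Out, C/h/In, C/h/Stay} → row (-2,6) (-2,6) (-2,6) (2,1) (2,1) (2,1)
That's 10 distinct rows out of 18 strategies.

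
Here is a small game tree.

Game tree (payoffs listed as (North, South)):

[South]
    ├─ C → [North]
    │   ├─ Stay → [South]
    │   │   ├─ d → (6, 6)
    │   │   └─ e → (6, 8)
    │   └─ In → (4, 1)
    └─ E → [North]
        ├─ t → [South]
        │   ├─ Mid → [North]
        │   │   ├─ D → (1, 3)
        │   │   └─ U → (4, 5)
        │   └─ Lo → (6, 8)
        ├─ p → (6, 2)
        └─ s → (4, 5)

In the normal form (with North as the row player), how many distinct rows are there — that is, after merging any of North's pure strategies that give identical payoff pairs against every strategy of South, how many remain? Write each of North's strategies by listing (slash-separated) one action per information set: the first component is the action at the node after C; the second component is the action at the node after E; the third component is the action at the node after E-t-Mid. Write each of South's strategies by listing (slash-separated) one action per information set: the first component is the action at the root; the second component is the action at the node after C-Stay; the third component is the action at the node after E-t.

8

North has 12 pure strategies: Stay/t/D, Stay/t/U, Stay/p/D, Stay/p/U, Stay/s/D, Stay/s/U, In/t/D, In/t/U, In/p/D, In/p/U, In/s/D, In/s/U. Columns: C/d/Mid, C/d/Lo, C/e/Mid, C/e/Lo, E/d/Mid, E/d/Lo, E/e/Mid, E/e/Lo.
{Stay/t/D} → row (6,6) (6,6) (6,8) (6,8) (1,3) (6,8) (1,3) (6,8)
{Stay/t/U} → row (6,6) (6,6) (6,8) (6,8) (4,5) (6,8) (4,5) (6,8)
{Stay/p/D, Stay/p/U} → row (6,6) (6,6) (6,8) (6,8) (6,2) (6,2) (6,2) (6,2)
{Stay/s/D, Stay/s/U} → row (6,6) (6,6) (6,8) (6,8) (4,5) (4,5) (4,5) (4,5)
{In/t/D} → row (4,1) (4,1) (4,1) (4,1) (1,3) (6,8) (1,3) (6,8)
{In/t/U} → row (4,1) (4,1) (4,1) (4,1) (4,5) (6,8) (4,5) (6,8)
{In/p/D, In/p/U} → row (4,1) (4,1) (4,1) (4,1) (6,2) (6,2) (6,2) (6,2)
{In/s/D, In/s/U} → row (4,1) (4,1) (4,1) (4,1) (4,5) (4,5) (4,5) (4,5)
That's 8 distinct rows out of 12 strategies.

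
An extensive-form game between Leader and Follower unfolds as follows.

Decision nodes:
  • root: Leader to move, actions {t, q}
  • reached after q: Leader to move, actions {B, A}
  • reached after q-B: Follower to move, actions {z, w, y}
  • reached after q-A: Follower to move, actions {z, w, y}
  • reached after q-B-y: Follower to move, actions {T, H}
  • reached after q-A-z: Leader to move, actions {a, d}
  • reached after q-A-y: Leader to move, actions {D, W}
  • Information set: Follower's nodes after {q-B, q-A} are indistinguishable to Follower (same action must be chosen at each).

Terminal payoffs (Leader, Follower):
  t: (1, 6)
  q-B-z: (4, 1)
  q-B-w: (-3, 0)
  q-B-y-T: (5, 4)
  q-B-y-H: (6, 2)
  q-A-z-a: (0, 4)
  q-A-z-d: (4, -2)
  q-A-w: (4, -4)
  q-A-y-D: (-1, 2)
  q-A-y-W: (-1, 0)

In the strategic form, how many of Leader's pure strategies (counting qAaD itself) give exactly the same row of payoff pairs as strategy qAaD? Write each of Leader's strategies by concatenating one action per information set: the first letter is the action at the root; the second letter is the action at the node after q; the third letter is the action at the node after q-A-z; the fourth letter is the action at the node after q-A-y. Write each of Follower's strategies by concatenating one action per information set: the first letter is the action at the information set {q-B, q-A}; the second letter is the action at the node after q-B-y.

1

Row for qAaD (columns zT, zH, wT, wH, yT, yH): (0,4) (0,4) (4,-4) (4,-4) (-1,2) (-1,2).
Every one of Leader's information sets is on the play path for some reply by Follower when Leader follows qAaD.
Changing the action at any of them therefore changes at least one column, so only qAaD itself gives this row.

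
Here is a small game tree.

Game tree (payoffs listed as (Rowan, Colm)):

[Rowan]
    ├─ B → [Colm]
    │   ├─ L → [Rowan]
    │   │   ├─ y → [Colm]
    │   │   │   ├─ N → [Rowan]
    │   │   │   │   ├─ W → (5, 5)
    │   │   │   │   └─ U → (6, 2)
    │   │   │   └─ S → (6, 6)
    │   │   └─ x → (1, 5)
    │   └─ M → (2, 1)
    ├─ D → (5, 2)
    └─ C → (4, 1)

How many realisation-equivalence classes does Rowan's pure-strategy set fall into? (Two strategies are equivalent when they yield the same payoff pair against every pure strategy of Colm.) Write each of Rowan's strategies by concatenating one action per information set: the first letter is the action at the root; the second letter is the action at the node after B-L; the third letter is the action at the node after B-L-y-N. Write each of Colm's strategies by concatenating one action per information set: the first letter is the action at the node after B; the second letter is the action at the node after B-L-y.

5

Rowan has 12 pure strategies: ByW, ByU, BxW, BxU, DyW, DyU, DxW, DxU, CyW, CyU, CxW, CxU. Columns: LN, LS, MN, MS.
{ByW} → row (5,5) (6,6) (2,1) (2,1)
{ByU} → row (6,2) (6,6) (2,1) (2,1)
{BxW, BxU} → row (1,5) (1,5) (2,1) (2,1)
{DyW, DyU, DxW, DxU} → row (5,2) (5,2) (5,2) (5,2)
{CyW, CyU, CxW, CxU} → row (4,1) (4,1) (4,1) (4,1)
That's 5 distinct rows out of 12 strategies.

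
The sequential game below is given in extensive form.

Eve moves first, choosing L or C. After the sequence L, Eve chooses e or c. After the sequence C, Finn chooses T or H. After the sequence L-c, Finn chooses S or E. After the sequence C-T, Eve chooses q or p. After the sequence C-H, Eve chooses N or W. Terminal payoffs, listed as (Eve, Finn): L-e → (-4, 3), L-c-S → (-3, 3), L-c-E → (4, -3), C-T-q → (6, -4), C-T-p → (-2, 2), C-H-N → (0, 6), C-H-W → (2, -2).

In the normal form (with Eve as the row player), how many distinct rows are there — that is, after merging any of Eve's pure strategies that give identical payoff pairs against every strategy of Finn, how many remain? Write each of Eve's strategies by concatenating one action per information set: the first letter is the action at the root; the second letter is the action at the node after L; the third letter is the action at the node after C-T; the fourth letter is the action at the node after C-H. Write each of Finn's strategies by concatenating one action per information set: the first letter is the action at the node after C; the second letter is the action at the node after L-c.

6

Eve has 16 pure strategies: LeqN, LeqW, LepN, LepW, LcqN, LcqW, LcpN, LcpW, CeqN, CeqW, CepN, CepW, CcqN, CcqW, CcpN, CcpW. Columns: TS, TE, HS, HE.
{LeqN, LeqW, LepN, LepW} → row (-4,3) (-4,3) (-4,3) (-4,3)
{LcqN, LcqW, LcpN, LcpW} → row (-3,3) (4,-3) (-3,3) (4,-3)
{CeqN, CcqN} → row (6,-4) (6,-4) (0,6) (0,6)
{CeqW, CcqW} → row (6,-4) (6,-4) (2,-2) (2,-2)
{CepN, CcpN} → row (-2,2) (-2,2) (0,6) (0,6)
{CepW, CcpW} → row (-2,2) (-2,2) (2,-2) (2,-2)
That's 6 distinct rows out of 16 strategies.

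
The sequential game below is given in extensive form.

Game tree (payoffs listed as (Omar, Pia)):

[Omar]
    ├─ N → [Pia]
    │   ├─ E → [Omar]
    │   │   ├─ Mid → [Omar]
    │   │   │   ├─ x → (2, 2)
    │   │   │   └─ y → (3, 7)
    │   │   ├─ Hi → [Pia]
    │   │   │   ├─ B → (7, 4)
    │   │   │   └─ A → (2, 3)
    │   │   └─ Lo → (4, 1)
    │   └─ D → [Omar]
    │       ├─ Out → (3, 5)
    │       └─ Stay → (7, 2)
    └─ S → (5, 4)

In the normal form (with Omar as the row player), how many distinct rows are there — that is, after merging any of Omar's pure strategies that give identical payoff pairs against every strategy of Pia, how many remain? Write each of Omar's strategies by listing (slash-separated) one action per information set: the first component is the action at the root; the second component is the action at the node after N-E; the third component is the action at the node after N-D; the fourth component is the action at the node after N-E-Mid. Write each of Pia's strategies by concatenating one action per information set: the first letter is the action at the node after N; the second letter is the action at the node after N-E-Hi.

Omar has 24 pure strategies: N/Mid/Out/x, N/Mid/Out/y, N/Mid/Stay/x, N/Mid/Stay/y, N/Hi/Out/x, N/Hi/Out/y, N/Hi/Stay/x, N/Hi/Stay/y, N/Lo/Out/x, N/Lo/Out/y, N/Lo/Stay/x, N/Lo/Stay/y, S/Mid/Out/x, S/Mid/Out/y, S/Mid/Stay/x, S/Mid/Stay/y, S/Hi/Out/x, S/Hi/Out/y, S/Hi/Stay/x, S/Hi/Stay/y, S/Lo/Out/x, S/Lo/Out/y, S/Lo/Stay/x, S/Lo/Stay/y. Columns: EB, EA, DB, DA.
{N/Mid/Out/x} → row (2,2) (2,2) (3,5) (3,5)
{N/Mid/Out/y} → row (3,7) (3,7) (3,5) (3,5)
{N/Mid/Stay/x} → row (2,2) (2,2) (7,2) (7,2)
{N/Mid/Stay/y} → row (3,7) (3,7) (7,2) (7,2)
{N/Hi/Out/x, N/Hi/Out/y} → row (7,4) (2,3) (3,5) (3,5)
{N/Hi/Stay/x, N/Hi/Stay/y} → row (7,4) (2,3) (7,2) (7,2)
{N/Lo/Out/x, N/Lo/Out/y} → row (4,1) (4,1) (3,5) (3,5)
{N/Lo/Stay/x, N/Lo/Stay/y} → row (4,1) (4,1) (7,2) (7,2)
{S/Mid/Out/x, S/Mid/Out/y, S/Mid/Stay/x, S/Mid/Stay/y, S/Hi/Out/x, S/Hi/Out/y, S/Hi/Stay/x, S/Hi/Stay/y, S/Lo/Out/x, S/Lo/Out/y, S/Lo/Stay/x, S/Lo/Stay/y} → row (5,4) (5,4) (5,4) (5,4)
That's 9 distinct rows out of 24 strategies.

9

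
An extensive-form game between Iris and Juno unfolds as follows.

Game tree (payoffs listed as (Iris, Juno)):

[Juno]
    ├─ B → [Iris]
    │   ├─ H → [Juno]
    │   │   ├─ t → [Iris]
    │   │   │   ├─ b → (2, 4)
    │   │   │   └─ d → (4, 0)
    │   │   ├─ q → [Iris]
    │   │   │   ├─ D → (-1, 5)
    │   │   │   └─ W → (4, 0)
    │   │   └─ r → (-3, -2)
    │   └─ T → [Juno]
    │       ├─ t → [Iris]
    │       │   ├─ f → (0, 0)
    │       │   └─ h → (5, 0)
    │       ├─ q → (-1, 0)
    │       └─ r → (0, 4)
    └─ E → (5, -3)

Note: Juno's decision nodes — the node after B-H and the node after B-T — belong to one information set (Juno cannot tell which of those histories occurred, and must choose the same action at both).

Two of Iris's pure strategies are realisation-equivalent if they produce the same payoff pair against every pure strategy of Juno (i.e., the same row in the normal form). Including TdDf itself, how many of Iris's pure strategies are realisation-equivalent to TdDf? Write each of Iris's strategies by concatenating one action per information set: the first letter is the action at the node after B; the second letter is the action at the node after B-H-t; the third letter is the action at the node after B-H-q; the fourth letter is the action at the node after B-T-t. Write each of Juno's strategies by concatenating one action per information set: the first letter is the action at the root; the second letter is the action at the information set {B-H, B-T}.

Row for TdDf (columns Bt, Bq, Br, Et, Eq, Er): (0,0) (-1,0) (0,4) (5,-3) (5,-3) (5,-3).
Under TdDf, Iris's choice at the node after B-H-t and at the node after B-H-q can never be reached regardless of what Juno does, so varying those choices leaves every outcome unchanged.
Holding the reachable choices fixed and varying the unreachable ones freely already gives 2 × 2 = 4 equivalent strategies.
No other strategy reproduces this row, so those 4 are the full class: TbDf, TbWf, TdDf, TdWf.

4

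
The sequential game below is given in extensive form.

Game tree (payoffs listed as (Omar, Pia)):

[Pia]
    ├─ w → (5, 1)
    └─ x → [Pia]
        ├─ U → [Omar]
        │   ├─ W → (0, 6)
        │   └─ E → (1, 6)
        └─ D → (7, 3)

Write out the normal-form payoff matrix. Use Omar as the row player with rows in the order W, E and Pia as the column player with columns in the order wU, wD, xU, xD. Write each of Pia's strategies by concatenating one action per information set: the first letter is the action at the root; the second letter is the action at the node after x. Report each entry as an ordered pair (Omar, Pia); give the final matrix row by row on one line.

W: (5,1) (5,1) (0,6) (7,3) | E: (5,1) (5,1) (1,6) (7,3)

Row W: wU→(5,1), wD→(5,1), xU→(0,6), xD→(7,3)
Row E: wU→(5,1), wD→(5,1), xU→(1,6), xD→(7,3)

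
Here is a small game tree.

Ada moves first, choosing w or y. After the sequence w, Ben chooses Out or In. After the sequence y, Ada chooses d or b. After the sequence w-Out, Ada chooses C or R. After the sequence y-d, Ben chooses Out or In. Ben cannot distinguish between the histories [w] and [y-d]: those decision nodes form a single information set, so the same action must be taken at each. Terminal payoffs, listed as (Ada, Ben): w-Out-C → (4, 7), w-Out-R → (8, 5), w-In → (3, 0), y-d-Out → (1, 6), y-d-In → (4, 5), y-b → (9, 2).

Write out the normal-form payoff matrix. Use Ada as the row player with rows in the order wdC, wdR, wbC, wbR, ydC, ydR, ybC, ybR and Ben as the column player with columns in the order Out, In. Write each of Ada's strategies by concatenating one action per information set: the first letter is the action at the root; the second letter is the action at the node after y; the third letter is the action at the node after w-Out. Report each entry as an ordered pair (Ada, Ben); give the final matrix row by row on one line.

wdC: (4,7) (3,0) | wdR: (8,5) (3,0) | wbC: (4,7) (3,0) | wbR: (8,5) (3,0) | ydC: (1,6) (4,5) | ydR: (1,6) (4,5) | ybC: (9,2) (9,2) | ybR: (9,2) (9,2)

Row wdC: Out→(4,7), In→(3,0)
Row wdR: Out→(8,5), In→(3,0)
Row wbC: Out→(4,7), In→(3,0)
Row wbR: Out→(8,5), In→(3,0)
Row ydC: Out→(1,6), In→(4,5)
Row ydR: Out→(1,6), In→(4,5)
Row ybC: Out→(9,2), In→(9,2)
Row ybR: Out→(9,2), In→(9,2)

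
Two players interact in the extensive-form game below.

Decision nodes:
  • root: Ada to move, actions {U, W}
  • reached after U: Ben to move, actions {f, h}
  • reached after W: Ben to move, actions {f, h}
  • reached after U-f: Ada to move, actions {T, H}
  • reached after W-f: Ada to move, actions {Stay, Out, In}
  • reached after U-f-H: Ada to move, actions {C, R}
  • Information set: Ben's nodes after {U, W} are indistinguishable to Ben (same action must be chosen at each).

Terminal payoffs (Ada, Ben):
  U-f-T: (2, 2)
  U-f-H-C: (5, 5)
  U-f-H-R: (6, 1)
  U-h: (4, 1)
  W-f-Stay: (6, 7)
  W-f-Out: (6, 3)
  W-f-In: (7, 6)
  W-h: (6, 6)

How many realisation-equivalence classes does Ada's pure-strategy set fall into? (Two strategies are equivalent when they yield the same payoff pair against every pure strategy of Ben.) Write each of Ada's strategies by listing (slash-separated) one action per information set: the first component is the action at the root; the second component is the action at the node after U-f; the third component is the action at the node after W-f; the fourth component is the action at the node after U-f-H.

Ada has 24 pure strategies: U/T/Stay/C, U/T/Stay/R, U/T/Out/C, U/T/Out/R, U/T/In/C, U/T/In/R, U/H/Stay/C, U/H/Stay/R, U/H/Out/C, U/H/Out/R, U/H/In/C, U/H/In/R, W/T/Stay/C, W/T/Stay/R, W/T/Out/C, W/T/Out/R, W/T/In/C, W/T/In/R, W/H/Stay/C, W/H/Stay/R, W/H/Out/C, W/H/Out/R, W/H/In/C, W/H/In/R. Columns: f, h.
{U/T/Stay/C, U/T/Stay/R, U/T/Out/C, U/T/Out/R, U/T/In/C, U/T/In/R} → row (2,2) (4,1)
{U/H/Stay/C, U/H/Out/C, U/H/In/C} → row (5,5) (4,1)
{U/H/Stay/R, U/H/Out/R, U/H/In/R} → row (6,1) (4,1)
{W/T/Stay/C, W/T/Stay/R, W/H/Stay/C, W/H/Stay/R} → row (6,7) (6,6)
{W/T/Out/C, W/T/Out/R, W/H/Out/C, W/H/Out/R} → row (6,3) (6,6)
{W/T/In/C, W/T/In/R, W/H/In/C, W/H/In/R} → row (7,6) (6,6)
That's 6 distinct rows out of 24 strategies.

6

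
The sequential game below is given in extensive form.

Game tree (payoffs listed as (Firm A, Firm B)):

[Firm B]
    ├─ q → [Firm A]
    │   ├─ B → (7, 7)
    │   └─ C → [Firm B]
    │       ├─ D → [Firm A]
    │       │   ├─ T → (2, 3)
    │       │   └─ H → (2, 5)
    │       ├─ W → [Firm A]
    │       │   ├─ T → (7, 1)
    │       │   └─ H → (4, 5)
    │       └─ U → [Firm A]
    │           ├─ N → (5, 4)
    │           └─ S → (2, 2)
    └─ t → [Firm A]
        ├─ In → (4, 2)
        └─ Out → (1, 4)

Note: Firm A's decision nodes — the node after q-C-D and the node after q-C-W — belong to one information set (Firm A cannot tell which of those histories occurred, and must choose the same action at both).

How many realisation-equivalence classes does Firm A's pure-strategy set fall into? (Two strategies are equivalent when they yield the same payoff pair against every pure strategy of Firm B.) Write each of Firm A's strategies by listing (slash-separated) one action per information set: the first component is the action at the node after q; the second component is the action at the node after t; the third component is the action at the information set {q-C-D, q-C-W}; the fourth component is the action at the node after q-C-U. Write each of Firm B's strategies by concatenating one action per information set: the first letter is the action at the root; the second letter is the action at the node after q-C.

Firm A has 16 pure strategies: B/In/T/N, B/In/T/S, B/In/H/N, B/In/H/S, B/Out/T/N, B/Out/T/S, B/Out/H/N, B/Out/H/S, C/In/T/N, C/In/T/S, C/In/H/N, C/In/H/S, C/Out/T/N, C/Out/T/S, C/Out/H/N, C/Out/H/S. Columns: qD, qW, qU, tD, tW, tU.
{B/In/T/N, B/In/T/S, B/In/H/N, B/In/H/S} → row (7,7) (7,7) (7,7) (4,2) (4,2) (4,2)
{B/Out/T/N, B/Out/T/S, B/Out/H/N, B/Out/H/S} → row (7,7) (7,7) (7,7) (1,4) (1,4) (1,4)
{C/In/T/N} → row (2,3) (7,1) (5,4) (4,2) (4,2) (4,2)
{C/In/T/S} → row (2,3) (7,1) (2,2) (4,2) (4,2) (4,2)
{C/In/H/N} → row (2,5) (4,5) (5,4) (4,2) (4,2) (4,2)
{C/In/H/S} → row (2,5) (4,5) (2,2) (4,2) (4,2) (4,2)
{C/Out/T/N} → row (2,3) (7,1) (5,4) (1,4) (1,4) (1,4)
{C/Out/T/S} → row (2,3) (7,1) (2,2) (1,4) (1,4) (1,4)
{C/Out/H/N} → row (2,5) (4,5) (5,4) (1,4) (1,4) (1,4)
{C/Out/H/S} → row (2,5) (4,5) (2,2) (1,4) (1,4) (1,4)
That's 10 distinct rows out of 16 strategies.

10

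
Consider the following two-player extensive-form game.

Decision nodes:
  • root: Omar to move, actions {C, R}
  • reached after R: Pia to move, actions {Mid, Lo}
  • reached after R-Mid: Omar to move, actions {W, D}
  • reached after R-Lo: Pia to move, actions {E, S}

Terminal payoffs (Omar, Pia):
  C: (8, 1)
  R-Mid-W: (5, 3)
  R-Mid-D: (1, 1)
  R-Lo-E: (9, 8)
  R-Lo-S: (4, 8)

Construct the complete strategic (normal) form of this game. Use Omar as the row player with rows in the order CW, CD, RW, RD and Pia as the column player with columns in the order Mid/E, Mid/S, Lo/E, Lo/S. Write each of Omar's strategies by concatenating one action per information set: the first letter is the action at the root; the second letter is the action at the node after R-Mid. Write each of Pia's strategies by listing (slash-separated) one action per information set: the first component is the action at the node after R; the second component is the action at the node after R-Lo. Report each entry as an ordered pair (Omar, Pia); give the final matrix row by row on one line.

Row CW: Mid/E→(8,1), Mid/S→(8,1), Lo/E→(8,1), Lo/S→(8,1)
Row CD: Mid/E→(8,1), Mid/S→(8,1), Lo/E→(8,1), Lo/S→(8,1)
Row RW: Mid/E→(5,3), Mid/S→(5,3), Lo/E→(9,8), Lo/S→(4,8)
Row RD: Mid/E→(1,1), Mid/S→(1,1), Lo/E→(9,8), Lo/S→(4,8)

CW: (8,1) (8,1) (8,1) (8,1) | CD: (8,1) (8,1) (8,1) (8,1) | RW: (5,3) (5,3) (9,8) (4,8) | RD: (1,1) (1,1) (9,8) (4,8)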